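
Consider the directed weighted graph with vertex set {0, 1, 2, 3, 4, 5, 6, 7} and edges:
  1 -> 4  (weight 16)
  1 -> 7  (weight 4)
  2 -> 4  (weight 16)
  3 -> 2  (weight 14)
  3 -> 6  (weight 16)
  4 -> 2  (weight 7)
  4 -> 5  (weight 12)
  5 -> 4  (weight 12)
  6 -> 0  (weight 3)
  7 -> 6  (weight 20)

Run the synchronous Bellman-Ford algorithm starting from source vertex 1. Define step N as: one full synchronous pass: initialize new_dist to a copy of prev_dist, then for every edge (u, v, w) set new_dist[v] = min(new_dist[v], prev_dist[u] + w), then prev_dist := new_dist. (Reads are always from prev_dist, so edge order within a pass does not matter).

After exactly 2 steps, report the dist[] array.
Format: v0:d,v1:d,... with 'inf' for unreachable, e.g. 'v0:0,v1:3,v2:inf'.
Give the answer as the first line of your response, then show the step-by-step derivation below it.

v0:inf,v1:0,v2:23,v3:inf,v4:16,v5:28,v6:24,v7:4

step 1: dist = v0:inf,v1:0,v2:inf,v3:inf,v4:16,v5:inf,v6:inf,v7:4
step 2: dist = v0:inf,v1:0,v2:23,v3:inf,v4:16,v5:28,v6:24,v7:4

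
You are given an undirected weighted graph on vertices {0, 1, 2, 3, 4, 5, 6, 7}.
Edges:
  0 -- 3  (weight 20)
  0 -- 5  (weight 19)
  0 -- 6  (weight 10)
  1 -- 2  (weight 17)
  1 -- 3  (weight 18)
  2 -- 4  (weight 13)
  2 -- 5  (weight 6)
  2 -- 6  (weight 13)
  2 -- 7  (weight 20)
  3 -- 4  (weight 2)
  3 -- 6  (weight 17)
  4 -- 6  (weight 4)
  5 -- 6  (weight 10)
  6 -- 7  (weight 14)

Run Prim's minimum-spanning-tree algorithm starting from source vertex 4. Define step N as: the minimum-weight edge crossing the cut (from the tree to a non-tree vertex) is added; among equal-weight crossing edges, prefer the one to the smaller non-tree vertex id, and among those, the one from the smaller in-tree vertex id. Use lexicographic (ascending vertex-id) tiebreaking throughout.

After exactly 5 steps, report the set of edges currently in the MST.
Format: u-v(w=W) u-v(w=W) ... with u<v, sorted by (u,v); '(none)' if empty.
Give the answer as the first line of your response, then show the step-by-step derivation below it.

0-6(w=10) 2-5(w=6) 3-4(w=2) 4-6(w=4) 5-6(w=10)

step 1: add edge 3-4 (w=2); MST = {3-4(w=2)}
step 2: add edge 4-6 (w=4); MST = {3-4(w=2) 4-6(w=4)}
step 3: add edge 0-6 (w=10); MST = {0-6(w=10) 3-4(w=2) 4-6(w=4)}
step 4: add edge 5-6 (w=10); MST = {0-6(w=10) 3-4(w=2) 4-6(w=4) 5-6(w=10)}
step 5: add edge 2-5 (w=6); MST = {0-6(w=10) 2-5(w=6) 3-4(w=2) 4-6(w=4) 5-6(w=10)}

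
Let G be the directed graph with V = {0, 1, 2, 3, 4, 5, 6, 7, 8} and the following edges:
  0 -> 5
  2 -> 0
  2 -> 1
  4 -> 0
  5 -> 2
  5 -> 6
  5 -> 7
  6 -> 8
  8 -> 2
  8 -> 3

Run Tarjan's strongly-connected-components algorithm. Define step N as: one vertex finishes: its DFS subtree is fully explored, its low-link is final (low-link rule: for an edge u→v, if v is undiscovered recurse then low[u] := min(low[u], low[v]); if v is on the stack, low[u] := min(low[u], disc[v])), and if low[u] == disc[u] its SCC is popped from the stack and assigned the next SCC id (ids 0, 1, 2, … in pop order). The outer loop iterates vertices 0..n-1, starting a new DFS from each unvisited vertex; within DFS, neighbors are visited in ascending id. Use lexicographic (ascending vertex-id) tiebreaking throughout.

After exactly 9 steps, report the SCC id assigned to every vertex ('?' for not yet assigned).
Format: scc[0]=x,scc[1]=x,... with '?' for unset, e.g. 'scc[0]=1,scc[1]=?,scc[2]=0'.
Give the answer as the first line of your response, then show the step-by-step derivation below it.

scc[0]=3,scc[1]=0,scc[2]=3,scc[3]=1,scc[4]=4,scc[5]=3,scc[6]=3,scc[7]=2,scc[8]=3

step 1: low=(low[0]=0,low[1]=3,low[2]=0,low[3]=?,low[4]=?,low[5]=1,low[6]=?,low[7]=?,low[8]=?); scc=(scc[0]=?,scc[1]=0,scc[2]=?,scc[3]=?,scc[4]=?,scc[5]=?,scc[6]=?,scc[7]=?,scc[8]=?)
step 2: low=(low[0]=0,low[1]=3,low[2]=0,low[3]=?,low[4]=?,low[5]=1,low[6]=?,low[7]=?,low[8]=?); scc=(scc[0]=?,scc[1]=0,scc[2]=?,scc[3]=?,scc[4]=?,scc[5]=?,scc[6]=?,scc[7]=?,scc[8]=?)
step 3: low=(low[0]=0,low[1]=3,low[2]=0,low[3]=6,low[4]=?,low[5]=0,low[6]=4,low[7]=?,low[8]=2); scc=(scc[0]=?,scc[1]=0,scc[2]=?,scc[3]=1,scc[4]=?,scc[5]=?,scc[6]=?,scc[7]=?,scc[8]=?)
step 4: low=(low[0]=0,low[1]=3,low[2]=0,low[3]=6,low[4]=?,low[5]=0,low[6]=4,low[7]=?,low[8]=2); scc=(scc[0]=?,scc[1]=0,scc[2]=?,scc[3]=1,scc[4]=?,scc[5]=?,scc[6]=?,scc[7]=?,scc[8]=?)
step 5: low=(low[0]=0,low[1]=3,low[2]=0,low[3]=6,low[4]=?,low[5]=0,low[6]=2,low[7]=?,low[8]=2); scc=(scc[0]=?,scc[1]=0,scc[2]=?,scc[3]=1,scc[4]=?,scc[5]=?,scc[6]=?,scc[7]=?,scc[8]=?)
step 6: low=(low[0]=0,low[1]=3,low[2]=0,low[3]=6,low[4]=?,low[5]=0,low[6]=2,low[7]=7,low[8]=2); scc=(scc[0]=?,scc[1]=0,scc[2]=?,scc[3]=1,scc[4]=?,scc[5]=?,scc[6]=?,scc[7]=2,scc[8]=?)
step 7: low=(low[0]=0,low[1]=3,low[2]=0,low[3]=6,low[4]=?,low[5]=0,low[6]=2,low[7]=7,low[8]=2); scc=(scc[0]=?,scc[1]=0,scc[2]=?,scc[3]=1,scc[4]=?,scc[5]=?,scc[6]=?,scc[7]=2,scc[8]=?)
step 8: low=(low[0]=0,low[1]=3,low[2]=0,low[3]=6,low[4]=?,low[5]=0,low[6]=2,low[7]=7,low[8]=2); scc=(scc[0]=3,scc[1]=0,scc[2]=3,scc[3]=1,scc[4]=?,scc[5]=3,scc[6]=3,scc[7]=2,scc[8]=3)
step 9: low=(low[0]=0,low[1]=3,low[2]=0,low[3]=6,low[4]=8,low[5]=0,low[6]=2,low[7]=7,low[8]=2); scc=(scc[0]=3,scc[1]=0,scc[2]=3,scc[3]=1,scc[4]=4,scc[5]=3,scc[6]=3,scc[7]=2,scc[8]=3)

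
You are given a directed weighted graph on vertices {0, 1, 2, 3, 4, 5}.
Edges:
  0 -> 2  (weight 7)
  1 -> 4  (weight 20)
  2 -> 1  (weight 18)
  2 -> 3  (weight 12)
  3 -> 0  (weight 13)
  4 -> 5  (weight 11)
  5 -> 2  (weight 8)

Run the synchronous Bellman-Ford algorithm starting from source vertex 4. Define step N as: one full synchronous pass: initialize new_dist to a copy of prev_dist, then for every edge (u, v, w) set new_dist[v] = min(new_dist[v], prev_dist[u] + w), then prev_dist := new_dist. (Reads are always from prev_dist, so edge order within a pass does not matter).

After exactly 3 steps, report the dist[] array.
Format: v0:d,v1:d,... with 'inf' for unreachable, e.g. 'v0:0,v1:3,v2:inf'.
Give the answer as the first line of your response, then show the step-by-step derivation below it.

v0:inf,v1:37,v2:19,v3:31,v4:0,v5:11

step 1: dist = v0:inf,v1:inf,v2:inf,v3:inf,v4:0,v5:11
step 2: dist = v0:inf,v1:inf,v2:19,v3:inf,v4:0,v5:11
step 3: dist = v0:inf,v1:37,v2:19,v3:31,v4:0,v5:11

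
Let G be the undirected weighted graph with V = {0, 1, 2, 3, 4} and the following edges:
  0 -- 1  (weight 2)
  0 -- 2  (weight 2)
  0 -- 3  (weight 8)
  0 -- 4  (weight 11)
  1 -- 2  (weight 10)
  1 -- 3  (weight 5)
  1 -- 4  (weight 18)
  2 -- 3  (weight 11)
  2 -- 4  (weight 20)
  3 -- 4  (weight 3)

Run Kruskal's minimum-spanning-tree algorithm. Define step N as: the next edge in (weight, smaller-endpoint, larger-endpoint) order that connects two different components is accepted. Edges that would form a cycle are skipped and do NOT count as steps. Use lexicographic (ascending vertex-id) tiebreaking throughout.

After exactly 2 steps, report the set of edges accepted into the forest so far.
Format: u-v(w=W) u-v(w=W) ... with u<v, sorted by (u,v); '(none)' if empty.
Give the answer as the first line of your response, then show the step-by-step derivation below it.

0-1(w=2) 0-2(w=2)

step 1: add edge 0-1 (w=2); MST = {0-1(w=2)}
step 2: add edge 0-2 (w=2); MST = {0-1(w=2) 0-2(w=2)}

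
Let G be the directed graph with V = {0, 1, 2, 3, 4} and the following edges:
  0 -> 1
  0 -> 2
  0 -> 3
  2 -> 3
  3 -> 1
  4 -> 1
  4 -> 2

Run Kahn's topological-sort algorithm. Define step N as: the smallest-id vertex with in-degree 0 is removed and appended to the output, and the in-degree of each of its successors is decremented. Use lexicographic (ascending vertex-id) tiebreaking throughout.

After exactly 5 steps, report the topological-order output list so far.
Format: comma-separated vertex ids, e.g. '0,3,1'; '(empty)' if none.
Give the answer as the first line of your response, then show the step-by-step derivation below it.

0,4,2,3,1

step 1: output 0; order=[0]; indeg=(0,2,1,1,0)
step 2: output 4; order=[0,4]; indeg=(0,1,0,1,0)
step 3: output 2; order=[0,4,2]; indeg=(0,1,0,0,0)
step 4: output 3; order=[0,4,2,3]; indeg=(0,0,0,0,0)
step 5: output 1; order=[0,4,2,3,1]; indeg=(0,0,0,0,0)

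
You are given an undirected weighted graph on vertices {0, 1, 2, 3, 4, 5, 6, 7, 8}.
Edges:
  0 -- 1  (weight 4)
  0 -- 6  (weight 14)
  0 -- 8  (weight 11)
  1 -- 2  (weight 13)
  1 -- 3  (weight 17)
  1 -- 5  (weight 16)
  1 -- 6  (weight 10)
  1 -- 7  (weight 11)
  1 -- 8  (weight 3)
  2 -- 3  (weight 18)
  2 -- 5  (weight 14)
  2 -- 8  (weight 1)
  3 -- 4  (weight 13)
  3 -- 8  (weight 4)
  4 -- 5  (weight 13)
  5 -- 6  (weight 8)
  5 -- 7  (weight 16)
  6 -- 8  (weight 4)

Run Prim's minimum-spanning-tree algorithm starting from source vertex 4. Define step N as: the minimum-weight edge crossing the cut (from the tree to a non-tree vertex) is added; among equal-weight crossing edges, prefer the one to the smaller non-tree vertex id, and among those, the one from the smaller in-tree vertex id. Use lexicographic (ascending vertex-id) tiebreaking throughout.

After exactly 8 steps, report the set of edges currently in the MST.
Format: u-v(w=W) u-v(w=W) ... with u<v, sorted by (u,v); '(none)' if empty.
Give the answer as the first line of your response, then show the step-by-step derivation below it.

0-1(w=4) 1-7(w=11) 1-8(w=3) 2-8(w=1) 3-4(w=13) 3-8(w=4) 5-6(w=8) 6-8(w=4)

step 1: add edge 3-4 (w=13); MST = {3-4(w=13)}
step 2: add edge 3-8 (w=4); MST = {3-4(w=13) 3-8(w=4)}
step 3: add edge 2-8 (w=1); MST = {2-8(w=1) 3-4(w=13) 3-8(w=4)}
step 4: add edge 1-8 (w=3); MST = {1-8(w=3) 2-8(w=1) 3-4(w=13) 3-8(w=4)}
step 5: add edge 0-1 (w=4); MST = {0-1(w=4) 1-8(w=3) 2-8(w=1) 3-4(w=13) 3-8(w=4)}
step 6: add edge 6-8 (w=4); MST = {0-1(w=4) 1-8(w=3) 2-8(w=1) 3-4(w=13) 3-8(w=4) 6-8(w=4)}
step 7: add edge 5-6 (w=8); MST = {0-1(w=4) 1-8(w=3) 2-8(w=1) 3-4(w=13) 3-8(w=4) 5-6(w=8) 6-8(w=4)}
step 8: add edge 1-7 (w=11); MST = {0-1(w=4) 1-7(w=11) 1-8(w=3) 2-8(w=1) 3-4(w=13) 3-8(w=4) 5-6(w=8) 6-8(w=4)}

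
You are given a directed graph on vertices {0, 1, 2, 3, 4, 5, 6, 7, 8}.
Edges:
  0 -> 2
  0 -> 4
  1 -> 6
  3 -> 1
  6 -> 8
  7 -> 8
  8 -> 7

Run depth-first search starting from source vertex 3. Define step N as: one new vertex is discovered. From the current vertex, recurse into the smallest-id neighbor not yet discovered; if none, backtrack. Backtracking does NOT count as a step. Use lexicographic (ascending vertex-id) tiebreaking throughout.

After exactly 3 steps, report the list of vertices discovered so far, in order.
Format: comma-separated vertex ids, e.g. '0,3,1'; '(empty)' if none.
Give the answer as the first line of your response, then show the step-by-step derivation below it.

3,1,6

step 1: discover 3; path=3; order=3
step 2: discover 1; path=3>1; order=3,1
step 3: discover 6; path=3>1>6; order=3,1,6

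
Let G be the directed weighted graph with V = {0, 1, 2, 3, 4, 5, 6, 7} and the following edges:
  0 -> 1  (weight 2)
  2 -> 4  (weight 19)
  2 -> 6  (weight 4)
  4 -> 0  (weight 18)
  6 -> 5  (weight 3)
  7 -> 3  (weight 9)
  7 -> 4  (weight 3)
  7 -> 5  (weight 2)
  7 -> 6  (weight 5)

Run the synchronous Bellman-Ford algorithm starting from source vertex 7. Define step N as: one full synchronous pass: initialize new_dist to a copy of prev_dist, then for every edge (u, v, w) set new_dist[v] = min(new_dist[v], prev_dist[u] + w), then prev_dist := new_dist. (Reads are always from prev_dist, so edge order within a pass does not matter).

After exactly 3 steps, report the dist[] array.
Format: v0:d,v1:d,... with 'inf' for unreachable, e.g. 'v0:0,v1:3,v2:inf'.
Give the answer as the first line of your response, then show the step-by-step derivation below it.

v0:21,v1:23,v2:inf,v3:9,v4:3,v5:2,v6:5,v7:0

step 1: dist = v0:inf,v1:inf,v2:inf,v3:9,v4:3,v5:2,v6:5,v7:0
step 2: dist = v0:21,v1:inf,v2:inf,v3:9,v4:3,v5:2,v6:5,v7:0
step 3: dist = v0:21,v1:23,v2:inf,v3:9,v4:3,v5:2,v6:5,v7:0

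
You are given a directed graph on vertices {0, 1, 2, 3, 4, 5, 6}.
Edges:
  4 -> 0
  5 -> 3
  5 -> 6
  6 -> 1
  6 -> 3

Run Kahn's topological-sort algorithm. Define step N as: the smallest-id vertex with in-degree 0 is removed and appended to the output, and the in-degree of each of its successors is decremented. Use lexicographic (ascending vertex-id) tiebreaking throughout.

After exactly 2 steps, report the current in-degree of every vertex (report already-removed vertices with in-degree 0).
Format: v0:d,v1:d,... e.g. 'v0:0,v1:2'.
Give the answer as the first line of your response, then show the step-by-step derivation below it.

v0:0,v1:1,v2:0,v3:2,v4:0,v5:0,v6:1

step 1: output 2; order=[2]; indeg=(1,1,0,2,0,0,1)
step 2: output 4; order=[2,4]; indeg=(0,1,0,2,0,0,1)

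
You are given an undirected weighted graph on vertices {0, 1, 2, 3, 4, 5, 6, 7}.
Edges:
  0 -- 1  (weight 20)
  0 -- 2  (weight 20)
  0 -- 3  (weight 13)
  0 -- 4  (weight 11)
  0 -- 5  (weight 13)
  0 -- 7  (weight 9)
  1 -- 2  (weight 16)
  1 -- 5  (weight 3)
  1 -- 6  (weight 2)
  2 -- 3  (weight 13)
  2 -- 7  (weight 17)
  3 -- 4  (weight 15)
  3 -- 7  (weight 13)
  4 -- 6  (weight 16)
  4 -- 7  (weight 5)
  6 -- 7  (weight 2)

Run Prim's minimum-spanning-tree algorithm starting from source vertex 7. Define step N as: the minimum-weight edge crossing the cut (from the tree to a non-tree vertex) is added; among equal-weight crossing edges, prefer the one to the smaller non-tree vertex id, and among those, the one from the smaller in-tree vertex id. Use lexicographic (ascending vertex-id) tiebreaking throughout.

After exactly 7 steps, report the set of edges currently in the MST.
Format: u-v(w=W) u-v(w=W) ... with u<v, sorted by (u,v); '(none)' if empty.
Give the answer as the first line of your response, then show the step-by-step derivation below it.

0-3(w=13) 0-7(w=9) 1-5(w=3) 1-6(w=2) 2-3(w=13) 4-7(w=5) 6-7(w=2)

step 1: add edge 6-7 (w=2); MST = {6-7(w=2)}
step 2: add edge 1-6 (w=2); MST = {1-6(w=2) 6-7(w=2)}
step 3: add edge 1-5 (w=3); MST = {1-5(w=3) 1-6(w=2) 6-7(w=2)}
step 4: add edge 4-7 (w=5); MST = {1-5(w=3) 1-6(w=2) 4-7(w=5) 6-7(w=2)}
step 5: add edge 0-7 (w=9); MST = {0-7(w=9) 1-5(w=3) 1-6(w=2) 4-7(w=5) 6-7(w=2)}
step 6: add edge 0-3 (w=13); MST = {0-3(w=13) 0-7(w=9) 1-5(w=3) 1-6(w=2) 4-7(w=5) 6-7(w=2)}
step 7: add edge 2-3 (w=13); MST = {0-3(w=13) 0-7(w=9) 1-5(w=3) 1-6(w=2) 2-3(w=13) 4-7(w=5) 6-7(w=2)}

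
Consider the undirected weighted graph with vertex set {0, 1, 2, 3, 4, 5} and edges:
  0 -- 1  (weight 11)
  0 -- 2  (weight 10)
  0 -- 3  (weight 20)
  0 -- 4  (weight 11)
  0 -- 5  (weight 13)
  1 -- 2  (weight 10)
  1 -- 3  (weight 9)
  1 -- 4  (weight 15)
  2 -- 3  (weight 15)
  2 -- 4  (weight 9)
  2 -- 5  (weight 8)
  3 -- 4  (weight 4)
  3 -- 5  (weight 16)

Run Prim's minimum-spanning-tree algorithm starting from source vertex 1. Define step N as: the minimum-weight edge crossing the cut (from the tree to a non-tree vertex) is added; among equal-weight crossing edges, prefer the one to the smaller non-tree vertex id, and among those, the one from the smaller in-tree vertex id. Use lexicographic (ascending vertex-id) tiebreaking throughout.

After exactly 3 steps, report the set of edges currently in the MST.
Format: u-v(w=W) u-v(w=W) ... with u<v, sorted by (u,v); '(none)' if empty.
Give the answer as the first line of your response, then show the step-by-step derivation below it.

1-3(w=9) 2-4(w=9) 3-4(w=4)

step 1: add edge 1-3 (w=9); MST = {1-3(w=9)}
step 2: add edge 3-4 (w=4); MST = {1-3(w=9) 3-4(w=4)}
step 3: add edge 2-4 (w=9); MST = {1-3(w=9) 2-4(w=9) 3-4(w=4)}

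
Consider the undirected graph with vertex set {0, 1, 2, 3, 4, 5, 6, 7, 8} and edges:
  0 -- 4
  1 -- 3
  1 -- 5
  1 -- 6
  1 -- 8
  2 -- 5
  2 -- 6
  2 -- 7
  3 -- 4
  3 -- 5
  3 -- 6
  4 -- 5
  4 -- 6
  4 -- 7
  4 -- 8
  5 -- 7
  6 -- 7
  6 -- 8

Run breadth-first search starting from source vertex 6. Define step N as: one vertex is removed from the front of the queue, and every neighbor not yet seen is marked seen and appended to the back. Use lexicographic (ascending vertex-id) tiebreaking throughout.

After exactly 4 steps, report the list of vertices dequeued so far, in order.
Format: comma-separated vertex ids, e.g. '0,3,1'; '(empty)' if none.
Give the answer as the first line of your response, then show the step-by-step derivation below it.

6,1,2,3

step 1: dequeue 6; queue=[1,2,3,4,7,8]; order=6
step 2: dequeue 1; queue=[2,3,4,7,8,5]; order=6,1
step 3: dequeue 2; queue=[3,4,7,8,5]; order=6,1,2
step 4: dequeue 3; queue=[4,7,8,5]; order=6,1,2,3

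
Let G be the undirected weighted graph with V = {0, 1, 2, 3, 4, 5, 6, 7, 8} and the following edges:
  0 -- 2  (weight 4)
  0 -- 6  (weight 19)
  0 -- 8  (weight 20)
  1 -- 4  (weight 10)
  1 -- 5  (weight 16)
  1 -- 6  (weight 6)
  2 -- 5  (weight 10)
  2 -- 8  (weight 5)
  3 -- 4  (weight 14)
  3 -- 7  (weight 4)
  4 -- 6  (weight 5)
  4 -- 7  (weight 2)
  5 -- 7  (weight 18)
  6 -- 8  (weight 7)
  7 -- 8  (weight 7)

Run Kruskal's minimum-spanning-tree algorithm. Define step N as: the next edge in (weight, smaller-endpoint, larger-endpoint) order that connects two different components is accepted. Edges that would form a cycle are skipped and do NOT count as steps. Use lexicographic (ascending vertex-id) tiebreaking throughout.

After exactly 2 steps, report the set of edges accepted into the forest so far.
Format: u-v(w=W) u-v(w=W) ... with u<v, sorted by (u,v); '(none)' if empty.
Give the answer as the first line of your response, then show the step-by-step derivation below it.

0-2(w=4) 4-7(w=2)

step 1: add edge 4-7 (w=2); MST = {4-7(w=2)}
step 2: add edge 0-2 (w=4); MST = {0-2(w=4) 4-7(w=2)}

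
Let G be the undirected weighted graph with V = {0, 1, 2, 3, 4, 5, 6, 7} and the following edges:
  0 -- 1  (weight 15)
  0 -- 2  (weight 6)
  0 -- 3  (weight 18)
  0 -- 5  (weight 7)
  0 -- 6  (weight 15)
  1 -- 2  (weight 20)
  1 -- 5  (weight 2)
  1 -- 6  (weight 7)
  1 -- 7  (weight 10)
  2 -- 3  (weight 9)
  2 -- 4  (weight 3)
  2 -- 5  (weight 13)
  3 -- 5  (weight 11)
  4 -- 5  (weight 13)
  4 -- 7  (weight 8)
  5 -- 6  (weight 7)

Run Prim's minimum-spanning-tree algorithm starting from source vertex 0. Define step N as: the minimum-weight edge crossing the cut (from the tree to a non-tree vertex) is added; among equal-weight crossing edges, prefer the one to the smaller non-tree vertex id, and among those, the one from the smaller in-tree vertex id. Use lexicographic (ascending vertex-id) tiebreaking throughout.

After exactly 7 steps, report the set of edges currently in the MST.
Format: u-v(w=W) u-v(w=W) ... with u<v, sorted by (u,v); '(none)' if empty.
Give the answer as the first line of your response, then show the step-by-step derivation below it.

0-2(w=6) 0-5(w=7) 1-5(w=2) 1-6(w=7) 2-3(w=9) 2-4(w=3) 4-7(w=8)

step 1: add edge 0-2 (w=6); MST = {0-2(w=6)}
step 2: add edge 2-4 (w=3); MST = {0-2(w=6) 2-4(w=3)}
step 3: add edge 0-5 (w=7); MST = {0-2(w=6) 0-5(w=7) 2-4(w=3)}
step 4: add edge 1-5 (w=2); MST = {0-2(w=6) 0-5(w=7) 1-5(w=2) 2-4(w=3)}
step 5: add edge 1-6 (w=7); MST = {0-2(w=6) 0-5(w=7) 1-5(w=2) 1-6(w=7) 2-4(w=3)}
step 6: add edge 4-7 (w=8); MST = {0-2(w=6) 0-5(w=7) 1-5(w=2) 1-6(w=7) 2-4(w=3) 4-7(w=8)}
step 7: add edge 2-3 (w=9); MST = {0-2(w=6) 0-5(w=7) 1-5(w=2) 1-6(w=7) 2-3(w=9) 2-4(w=3) 4-7(w=8)}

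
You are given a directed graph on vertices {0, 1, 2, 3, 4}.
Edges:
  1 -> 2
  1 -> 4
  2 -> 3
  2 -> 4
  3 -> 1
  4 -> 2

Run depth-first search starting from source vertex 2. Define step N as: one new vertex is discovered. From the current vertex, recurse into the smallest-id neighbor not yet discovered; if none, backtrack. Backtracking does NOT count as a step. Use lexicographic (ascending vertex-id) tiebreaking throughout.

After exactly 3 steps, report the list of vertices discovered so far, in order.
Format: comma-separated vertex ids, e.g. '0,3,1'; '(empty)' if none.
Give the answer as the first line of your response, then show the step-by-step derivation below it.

2,3,1

step 1: discover 2; path=2; order=2
step 2: discover 3; path=2>3; order=2,3
step 3: discover 1; path=2>3>1; order=2,3,1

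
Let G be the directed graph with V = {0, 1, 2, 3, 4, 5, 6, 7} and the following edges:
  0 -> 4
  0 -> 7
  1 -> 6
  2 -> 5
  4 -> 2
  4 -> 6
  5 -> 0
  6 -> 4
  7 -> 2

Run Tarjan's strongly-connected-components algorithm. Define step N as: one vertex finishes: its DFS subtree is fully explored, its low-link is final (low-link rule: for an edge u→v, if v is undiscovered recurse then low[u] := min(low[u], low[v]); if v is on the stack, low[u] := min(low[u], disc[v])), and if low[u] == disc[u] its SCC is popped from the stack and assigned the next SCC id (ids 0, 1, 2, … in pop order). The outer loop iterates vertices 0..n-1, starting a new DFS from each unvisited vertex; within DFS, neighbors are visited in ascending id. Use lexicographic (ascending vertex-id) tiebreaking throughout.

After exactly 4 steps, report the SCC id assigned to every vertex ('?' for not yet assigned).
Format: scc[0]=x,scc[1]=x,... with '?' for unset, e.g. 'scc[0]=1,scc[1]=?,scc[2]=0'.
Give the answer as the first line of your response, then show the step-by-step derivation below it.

scc[0]=?,scc[1]=?,scc[2]=?,scc[3]=?,scc[4]=?,scc[5]=?,scc[6]=?,scc[7]=?

step 1: low=(low[0]=0,low[1]=?,low[2]=2,low[3]=?,low[4]=1,low[5]=0,low[6]=?,low[7]=?); scc=(scc[0]=?,scc[1]=?,scc[2]=?,scc[3]=?,scc[4]=?,scc[5]=?,scc[6]=?,scc[7]=?)
step 2: low=(low[0]=0,low[1]=?,low[2]=0,low[3]=?,low[4]=1,low[5]=0,low[6]=?,low[7]=?); scc=(scc[0]=?,scc[1]=?,scc[2]=?,scc[3]=?,scc[4]=?,scc[5]=?,scc[6]=?,scc[7]=?)
step 3: low=(low[0]=0,low[1]=?,low[2]=0,low[3]=?,low[4]=0,low[5]=0,low[6]=1,low[7]=?); scc=(scc[0]=?,scc[1]=?,scc[2]=?,scc[3]=?,scc[4]=?,scc[5]=?,scc[6]=?,scc[7]=?)
step 4: low=(low[0]=0,low[1]=?,low[2]=0,low[3]=?,low[4]=0,low[5]=0,low[6]=1,low[7]=?); scc=(scc[0]=?,scc[1]=?,scc[2]=?,scc[3]=?,scc[4]=?,scc[5]=?,scc[6]=?,scc[7]=?)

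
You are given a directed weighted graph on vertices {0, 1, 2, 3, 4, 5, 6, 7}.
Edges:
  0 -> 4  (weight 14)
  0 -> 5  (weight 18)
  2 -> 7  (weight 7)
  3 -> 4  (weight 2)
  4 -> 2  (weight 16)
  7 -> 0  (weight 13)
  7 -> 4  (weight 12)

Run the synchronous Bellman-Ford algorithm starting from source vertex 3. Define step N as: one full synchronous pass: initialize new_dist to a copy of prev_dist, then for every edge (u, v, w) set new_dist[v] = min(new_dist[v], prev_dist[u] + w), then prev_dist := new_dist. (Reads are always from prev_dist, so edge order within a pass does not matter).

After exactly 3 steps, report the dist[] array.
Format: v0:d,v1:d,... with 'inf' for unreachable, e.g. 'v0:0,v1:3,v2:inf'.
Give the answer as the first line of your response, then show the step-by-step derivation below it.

v0:inf,v1:inf,v2:18,v3:0,v4:2,v5:inf,v6:inf,v7:25

step 1: dist = v0:inf,v1:inf,v2:inf,v3:0,v4:2,v5:inf,v6:inf,v7:inf
step 2: dist = v0:inf,v1:inf,v2:18,v3:0,v4:2,v5:inf,v6:inf,v7:inf
step 3: dist = v0:inf,v1:inf,v2:18,v3:0,v4:2,v5:inf,v6:inf,v7:25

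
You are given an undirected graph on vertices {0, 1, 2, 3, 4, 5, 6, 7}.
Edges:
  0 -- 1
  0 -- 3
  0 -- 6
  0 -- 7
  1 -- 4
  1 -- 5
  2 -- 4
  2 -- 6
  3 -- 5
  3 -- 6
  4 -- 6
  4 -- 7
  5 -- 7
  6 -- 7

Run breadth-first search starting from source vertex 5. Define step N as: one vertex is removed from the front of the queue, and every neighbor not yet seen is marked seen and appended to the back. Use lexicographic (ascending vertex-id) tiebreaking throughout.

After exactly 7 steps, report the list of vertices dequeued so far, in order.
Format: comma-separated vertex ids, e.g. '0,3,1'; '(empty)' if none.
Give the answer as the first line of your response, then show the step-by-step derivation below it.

5,1,3,7,0,4,6

step 1: dequeue 5; queue=[1,3,7]; order=5
step 2: dequeue 1; queue=[3,7,0,4]; order=5,1
step 3: dequeue 3; queue=[7,0,4,6]; order=5,1,3
step 4: dequeue 7; queue=[0,4,6]; order=5,1,3,7
step 5: dequeue 0; queue=[4,6]; order=5,1,3,7,0
step 6: dequeue 4; queue=[6,2]; order=5,1,3,7,0,4
step 7: dequeue 6; queue=[2]; order=5,1,3,7,0,4,6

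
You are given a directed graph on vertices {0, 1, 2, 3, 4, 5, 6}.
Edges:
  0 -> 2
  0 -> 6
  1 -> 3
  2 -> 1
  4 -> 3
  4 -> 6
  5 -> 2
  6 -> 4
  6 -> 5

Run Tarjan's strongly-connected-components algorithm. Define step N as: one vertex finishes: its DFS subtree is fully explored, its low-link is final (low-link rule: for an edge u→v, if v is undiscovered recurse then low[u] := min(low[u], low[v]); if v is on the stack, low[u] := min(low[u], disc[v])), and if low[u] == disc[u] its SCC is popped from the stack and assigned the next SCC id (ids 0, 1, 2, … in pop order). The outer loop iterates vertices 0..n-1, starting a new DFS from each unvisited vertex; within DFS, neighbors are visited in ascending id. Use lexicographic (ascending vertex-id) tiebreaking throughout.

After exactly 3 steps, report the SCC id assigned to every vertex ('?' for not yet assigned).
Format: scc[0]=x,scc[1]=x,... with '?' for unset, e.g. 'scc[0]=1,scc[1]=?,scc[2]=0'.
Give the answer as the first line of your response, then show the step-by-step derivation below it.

scc[0]=?,scc[1]=1,scc[2]=2,scc[3]=0,scc[4]=?,scc[5]=?,scc[6]=?

step 1: low=(low[0]=0,low[1]=2,low[2]=1,low[3]=3,low[4]=?,low[5]=?,low[6]=?); scc=(scc[0]=?,scc[1]=?,scc[2]=?,scc[3]=0,scc[4]=?,scc[5]=?,scc[6]=?)
step 2: low=(low[0]=0,low[1]=2,low[2]=1,low[3]=3,low[4]=?,low[5]=?,low[6]=?); scc=(scc[0]=?,scc[1]=1,scc[2]=?,scc[3]=0,scc[4]=?,scc[5]=?,scc[6]=?)
step 3: low=(low[0]=0,low[1]=2,low[2]=1,low[3]=3,low[4]=?,low[5]=?,low[6]=?); scc=(scc[0]=?,scc[1]=1,scc[2]=2,scc[3]=0,scc[4]=?,scc[5]=?,scc[6]=?)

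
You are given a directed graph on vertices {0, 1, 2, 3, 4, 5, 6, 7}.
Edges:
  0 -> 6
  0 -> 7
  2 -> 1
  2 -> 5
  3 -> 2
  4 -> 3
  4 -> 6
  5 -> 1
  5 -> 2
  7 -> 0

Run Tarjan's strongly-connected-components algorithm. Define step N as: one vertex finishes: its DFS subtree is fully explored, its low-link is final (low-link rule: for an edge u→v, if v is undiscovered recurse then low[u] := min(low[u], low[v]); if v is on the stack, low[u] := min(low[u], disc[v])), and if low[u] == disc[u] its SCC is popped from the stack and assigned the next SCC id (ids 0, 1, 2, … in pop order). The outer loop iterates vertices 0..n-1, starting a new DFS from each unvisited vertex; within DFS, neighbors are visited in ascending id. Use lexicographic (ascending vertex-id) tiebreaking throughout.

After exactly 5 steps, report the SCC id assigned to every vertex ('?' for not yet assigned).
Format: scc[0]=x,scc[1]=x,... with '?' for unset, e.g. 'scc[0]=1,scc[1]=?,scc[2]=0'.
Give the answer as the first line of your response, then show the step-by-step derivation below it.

scc[0]=1,scc[1]=2,scc[2]=?,scc[3]=?,scc[4]=?,scc[5]=?,scc[6]=0,scc[7]=1

step 1: low=(low[0]=0,low[1]=?,low[2]=?,low[3]=?,low[4]=?,low[5]=?,low[6]=1,low[7]=?); scc=(scc[0]=?,scc[1]=?,scc[2]=?,scc[3]=?,scc[4]=?,scc[5]=?,scc[6]=0,scc[7]=?)
step 2: low=(low[0]=0,low[1]=?,low[2]=?,low[3]=?,low[4]=?,low[5]=?,low[6]=1,low[7]=0); scc=(scc[0]=?,scc[1]=?,scc[2]=?,scc[3]=?,scc[4]=?,scc[5]=?,scc[6]=0,scc[7]=?)
step 3: low=(low[0]=0,low[1]=?,low[2]=?,low[3]=?,low[4]=?,low[5]=?,low[6]=1,low[7]=0); scc=(scc[0]=1,scc[1]=?,scc[2]=?,scc[3]=?,scc[4]=?,scc[5]=?,scc[6]=0,scc[7]=1)
step 4: low=(low[0]=0,low[1]=3,low[2]=?,low[3]=?,low[4]=?,low[5]=?,low[6]=1,low[7]=0); scc=(scc[0]=1,scc[1]=2,scc[2]=?,scc[3]=?,scc[4]=?,scc[5]=?,scc[6]=0,scc[7]=1)
step 5: low=(low[0]=0,low[1]=3,low[2]=4,low[3]=?,low[4]=?,low[5]=4,low[6]=1,low[7]=0); scc=(scc[0]=1,scc[1]=2,scc[2]=?,scc[3]=?,scc[4]=?,scc[5]=?,scc[6]=0,scc[7]=1)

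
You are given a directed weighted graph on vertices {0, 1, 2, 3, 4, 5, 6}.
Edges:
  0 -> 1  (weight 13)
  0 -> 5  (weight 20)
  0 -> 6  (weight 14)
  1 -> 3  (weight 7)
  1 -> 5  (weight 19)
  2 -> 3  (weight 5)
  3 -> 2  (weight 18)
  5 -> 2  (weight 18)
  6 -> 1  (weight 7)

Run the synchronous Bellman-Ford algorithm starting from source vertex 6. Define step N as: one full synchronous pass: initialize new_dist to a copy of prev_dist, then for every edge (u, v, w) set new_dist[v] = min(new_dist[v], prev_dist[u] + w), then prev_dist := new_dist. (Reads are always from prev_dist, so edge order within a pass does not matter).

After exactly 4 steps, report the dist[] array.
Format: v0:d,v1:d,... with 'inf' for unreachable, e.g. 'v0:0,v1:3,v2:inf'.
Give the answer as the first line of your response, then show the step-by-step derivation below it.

v0:inf,v1:7,v2:32,v3:14,v4:inf,v5:26,v6:0

step 1: dist = v0:inf,v1:7,v2:inf,v3:inf,v4:inf,v5:inf,v6:0
step 2: dist = v0:inf,v1:7,v2:inf,v3:14,v4:inf,v5:26,v6:0
step 3: dist = v0:inf,v1:7,v2:32,v3:14,v4:inf,v5:26,v6:0
step 4: dist = v0:inf,v1:7,v2:32,v3:14,v4:inf,v5:26,v6:0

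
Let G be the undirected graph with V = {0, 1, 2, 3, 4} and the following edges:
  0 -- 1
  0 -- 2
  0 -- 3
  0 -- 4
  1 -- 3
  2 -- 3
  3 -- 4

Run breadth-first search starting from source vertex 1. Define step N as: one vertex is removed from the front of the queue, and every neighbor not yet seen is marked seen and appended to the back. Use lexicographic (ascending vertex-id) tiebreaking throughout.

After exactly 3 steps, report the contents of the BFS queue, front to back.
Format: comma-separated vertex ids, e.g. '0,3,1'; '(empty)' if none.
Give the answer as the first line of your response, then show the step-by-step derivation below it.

2,4

step 1: dequeue 1; queue=[0,3]; order=1
step 2: dequeue 0; queue=[3,2,4]; order=1,0
step 3: dequeue 3; queue=[2,4]; order=1,0,3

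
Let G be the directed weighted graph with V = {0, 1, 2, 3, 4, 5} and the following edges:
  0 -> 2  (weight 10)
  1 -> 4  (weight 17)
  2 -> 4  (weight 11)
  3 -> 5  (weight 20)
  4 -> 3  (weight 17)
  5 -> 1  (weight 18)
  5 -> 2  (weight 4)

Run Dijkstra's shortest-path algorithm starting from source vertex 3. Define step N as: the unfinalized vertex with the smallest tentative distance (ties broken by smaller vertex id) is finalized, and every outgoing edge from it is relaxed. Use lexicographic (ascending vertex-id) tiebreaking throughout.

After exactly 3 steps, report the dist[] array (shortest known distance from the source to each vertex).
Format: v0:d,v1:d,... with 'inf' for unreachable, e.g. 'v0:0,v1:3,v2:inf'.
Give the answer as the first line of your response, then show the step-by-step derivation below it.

v0:inf,v1:38,v2:24,v3:0,v4:35,v5:20

step 1: dist = v0:inf,v1:inf,v2:inf,v3:0,v4:inf,v5:20
step 2: dist = v0:inf,v1:38,v2:24,v3:0,v4:inf,v5:20
step 3: dist = v0:inf,v1:38,v2:24,v3:0,v4:35,v5:20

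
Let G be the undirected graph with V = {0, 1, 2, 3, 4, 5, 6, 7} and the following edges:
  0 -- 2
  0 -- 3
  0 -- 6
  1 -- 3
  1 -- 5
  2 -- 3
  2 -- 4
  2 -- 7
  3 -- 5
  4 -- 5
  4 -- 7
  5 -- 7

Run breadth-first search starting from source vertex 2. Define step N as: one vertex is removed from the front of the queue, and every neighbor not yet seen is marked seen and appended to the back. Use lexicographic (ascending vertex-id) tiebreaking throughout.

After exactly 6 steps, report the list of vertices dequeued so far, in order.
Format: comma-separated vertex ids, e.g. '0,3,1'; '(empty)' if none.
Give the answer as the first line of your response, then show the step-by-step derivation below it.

2,0,3,4,7,6

step 1: dequeue 2; queue=[0,3,4,7]; order=2
step 2: dequeue 0; queue=[3,4,7,6]; order=2,0
step 3: dequeue 3; queue=[4,7,6,1,5]; order=2,0,3
step 4: dequeue 4; queue=[7,6,1,5]; order=2,0,3,4
step 5: dequeue 7; queue=[6,1,5]; order=2,0,3,4,7
step 6: dequeue 6; queue=[1,5]; order=2,0,3,4,7,6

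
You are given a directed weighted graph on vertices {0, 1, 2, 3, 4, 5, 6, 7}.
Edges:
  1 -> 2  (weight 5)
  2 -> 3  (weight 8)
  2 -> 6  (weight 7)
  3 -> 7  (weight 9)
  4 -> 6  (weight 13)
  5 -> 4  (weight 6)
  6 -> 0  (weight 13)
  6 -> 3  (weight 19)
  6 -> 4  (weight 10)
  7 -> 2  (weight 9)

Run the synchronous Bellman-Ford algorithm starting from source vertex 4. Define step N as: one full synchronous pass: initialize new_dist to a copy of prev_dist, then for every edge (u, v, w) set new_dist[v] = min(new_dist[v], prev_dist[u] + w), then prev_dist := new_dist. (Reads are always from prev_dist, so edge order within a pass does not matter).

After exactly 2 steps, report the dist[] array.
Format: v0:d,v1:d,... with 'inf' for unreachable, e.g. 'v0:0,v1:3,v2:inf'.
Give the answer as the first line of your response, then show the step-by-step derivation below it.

v0:26,v1:inf,v2:inf,v3:32,v4:0,v5:inf,v6:13,v7:inf

step 1: dist = v0:inf,v1:inf,v2:inf,v3:inf,v4:0,v5:inf,v6:13,v7:inf
step 2: dist = v0:26,v1:inf,v2:inf,v3:32,v4:0,v5:inf,v6:13,v7:inf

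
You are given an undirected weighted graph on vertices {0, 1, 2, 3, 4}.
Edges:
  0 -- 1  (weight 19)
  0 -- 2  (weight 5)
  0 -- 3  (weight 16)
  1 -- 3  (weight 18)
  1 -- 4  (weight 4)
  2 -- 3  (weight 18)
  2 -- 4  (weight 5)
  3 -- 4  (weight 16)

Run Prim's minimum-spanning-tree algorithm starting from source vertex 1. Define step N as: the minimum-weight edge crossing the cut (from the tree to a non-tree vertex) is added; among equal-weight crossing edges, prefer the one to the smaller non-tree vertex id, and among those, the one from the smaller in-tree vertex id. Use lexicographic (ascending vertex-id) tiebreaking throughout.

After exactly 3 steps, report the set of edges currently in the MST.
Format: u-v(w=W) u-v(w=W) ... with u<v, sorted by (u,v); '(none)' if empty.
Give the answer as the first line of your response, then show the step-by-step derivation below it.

0-2(w=5) 1-4(w=4) 2-4(w=5)

step 1: add edge 1-4 (w=4); MST = {1-4(w=4)}
step 2: add edge 2-4 (w=5); MST = {1-4(w=4) 2-4(w=5)}
step 3: add edge 0-2 (w=5); MST = {0-2(w=5) 1-4(w=4) 2-4(w=5)}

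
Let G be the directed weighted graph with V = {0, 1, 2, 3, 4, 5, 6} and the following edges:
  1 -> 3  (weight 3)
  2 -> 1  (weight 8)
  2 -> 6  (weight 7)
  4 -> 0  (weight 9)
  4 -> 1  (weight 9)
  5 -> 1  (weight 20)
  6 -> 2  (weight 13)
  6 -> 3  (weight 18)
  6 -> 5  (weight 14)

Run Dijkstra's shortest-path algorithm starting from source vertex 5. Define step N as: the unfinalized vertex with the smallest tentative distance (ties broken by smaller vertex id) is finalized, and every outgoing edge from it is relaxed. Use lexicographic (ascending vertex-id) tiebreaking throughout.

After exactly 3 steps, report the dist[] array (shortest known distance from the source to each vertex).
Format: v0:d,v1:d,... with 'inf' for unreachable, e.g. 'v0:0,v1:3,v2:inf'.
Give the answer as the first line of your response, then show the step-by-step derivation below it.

v0:inf,v1:20,v2:inf,v3:23,v4:inf,v5:0,v6:inf

step 1: dist = v0:inf,v1:20,v2:inf,v3:inf,v4:inf,v5:0,v6:inf
step 2: dist = v0:inf,v1:20,v2:inf,v3:23,v4:inf,v5:0,v6:inf
step 3: dist = v0:inf,v1:20,v2:inf,v3:23,v4:inf,v5:0,v6:inf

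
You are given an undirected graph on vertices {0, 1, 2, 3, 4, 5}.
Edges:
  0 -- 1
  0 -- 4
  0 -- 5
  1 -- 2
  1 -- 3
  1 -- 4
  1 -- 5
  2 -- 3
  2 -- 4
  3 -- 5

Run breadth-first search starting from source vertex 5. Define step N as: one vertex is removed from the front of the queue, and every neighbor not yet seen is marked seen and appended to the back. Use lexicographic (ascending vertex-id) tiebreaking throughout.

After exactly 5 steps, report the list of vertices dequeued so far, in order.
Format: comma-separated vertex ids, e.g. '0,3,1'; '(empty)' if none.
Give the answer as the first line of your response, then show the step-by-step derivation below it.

5,0,1,3,4

step 1: dequeue 5; queue=[0,1,3]; order=5
step 2: dequeue 0; queue=[1,3,4]; order=5,0
step 3: dequeue 1; queue=[3,4,2]; order=5,0,1
step 4: dequeue 3; queue=[4,2]; order=5,0,1,3
step 5: dequeue 4; queue=[2]; order=5,0,1,3,4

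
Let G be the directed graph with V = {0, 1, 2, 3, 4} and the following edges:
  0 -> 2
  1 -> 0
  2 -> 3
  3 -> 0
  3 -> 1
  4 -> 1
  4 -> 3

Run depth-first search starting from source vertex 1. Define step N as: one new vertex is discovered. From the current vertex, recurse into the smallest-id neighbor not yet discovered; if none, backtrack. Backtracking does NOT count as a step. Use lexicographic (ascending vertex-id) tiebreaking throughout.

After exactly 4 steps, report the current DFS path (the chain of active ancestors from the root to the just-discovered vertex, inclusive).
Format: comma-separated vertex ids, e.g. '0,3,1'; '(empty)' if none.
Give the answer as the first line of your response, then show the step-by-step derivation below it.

1,0,2,3

step 1: discover 1; path=1; order=1
step 2: discover 0; path=1>0; order=1,0
step 3: discover 2; path=1>0>2; order=1,0,2
step 4: discover 3; path=1>0>2>3; order=1,0,2,3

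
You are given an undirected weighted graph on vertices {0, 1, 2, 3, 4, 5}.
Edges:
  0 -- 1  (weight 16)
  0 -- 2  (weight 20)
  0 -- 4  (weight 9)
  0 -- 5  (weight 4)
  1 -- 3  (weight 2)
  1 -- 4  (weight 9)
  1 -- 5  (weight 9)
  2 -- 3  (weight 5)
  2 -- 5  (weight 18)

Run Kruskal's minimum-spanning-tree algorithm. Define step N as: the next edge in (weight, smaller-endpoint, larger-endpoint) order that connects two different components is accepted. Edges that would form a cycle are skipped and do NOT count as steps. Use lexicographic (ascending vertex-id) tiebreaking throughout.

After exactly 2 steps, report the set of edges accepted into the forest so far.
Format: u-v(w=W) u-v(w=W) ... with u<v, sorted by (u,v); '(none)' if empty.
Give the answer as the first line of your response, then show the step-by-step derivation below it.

0-5(w=4) 1-3(w=2)

step 1: add edge 1-3 (w=2); MST = {1-3(w=2)}
step 2: add edge 0-5 (w=4); MST = {0-5(w=4) 1-3(w=2)}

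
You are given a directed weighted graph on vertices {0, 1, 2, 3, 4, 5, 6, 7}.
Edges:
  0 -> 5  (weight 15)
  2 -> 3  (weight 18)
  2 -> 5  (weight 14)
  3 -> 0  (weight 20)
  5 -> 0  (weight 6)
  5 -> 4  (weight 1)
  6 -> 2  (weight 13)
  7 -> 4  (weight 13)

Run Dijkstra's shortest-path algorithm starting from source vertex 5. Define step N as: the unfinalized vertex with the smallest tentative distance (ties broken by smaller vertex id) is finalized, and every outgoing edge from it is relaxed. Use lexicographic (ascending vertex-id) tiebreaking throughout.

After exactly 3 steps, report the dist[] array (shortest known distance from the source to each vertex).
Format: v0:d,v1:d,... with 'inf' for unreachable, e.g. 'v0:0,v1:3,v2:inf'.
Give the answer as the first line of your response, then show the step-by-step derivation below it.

v0:6,v1:inf,v2:inf,v3:inf,v4:1,v5:0,v6:inf,v7:inf

step 1: dist = v0:6,v1:inf,v2:inf,v3:inf,v4:1,v5:0,v6:inf,v7:inf
step 2: dist = v0:6,v1:inf,v2:inf,v3:inf,v4:1,v5:0,v6:inf,v7:inf
step 3: dist = v0:6,v1:inf,v2:inf,v3:inf,v4:1,v5:0,v6:inf,v7:inf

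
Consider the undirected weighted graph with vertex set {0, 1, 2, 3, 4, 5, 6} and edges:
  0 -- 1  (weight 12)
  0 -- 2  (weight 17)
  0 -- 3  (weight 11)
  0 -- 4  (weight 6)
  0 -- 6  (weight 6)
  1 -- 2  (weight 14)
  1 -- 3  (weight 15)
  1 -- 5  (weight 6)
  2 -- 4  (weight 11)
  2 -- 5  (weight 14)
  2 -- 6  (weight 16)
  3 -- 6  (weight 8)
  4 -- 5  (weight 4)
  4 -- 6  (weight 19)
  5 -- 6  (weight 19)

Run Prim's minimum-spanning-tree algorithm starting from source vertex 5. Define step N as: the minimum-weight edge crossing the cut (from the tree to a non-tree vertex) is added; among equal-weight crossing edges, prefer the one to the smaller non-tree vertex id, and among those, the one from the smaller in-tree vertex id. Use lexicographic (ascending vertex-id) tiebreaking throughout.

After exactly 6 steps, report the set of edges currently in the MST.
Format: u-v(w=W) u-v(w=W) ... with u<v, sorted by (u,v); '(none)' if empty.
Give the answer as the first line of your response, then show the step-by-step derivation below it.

0-4(w=6) 0-6(w=6) 1-5(w=6) 2-4(w=11) 3-6(w=8) 4-5(w=4)

step 1: add edge 4-5 (w=4); MST = {4-5(w=4)}
step 2: add edge 0-4 (w=6); MST = {0-4(w=6) 4-5(w=4)}
step 3: add edge 1-5 (w=6); MST = {0-4(w=6) 1-5(w=6) 4-5(w=4)}
step 4: add edge 0-6 (w=6); MST = {0-4(w=6) 0-6(w=6) 1-5(w=6) 4-5(w=4)}
step 5: add edge 3-6 (w=8); MST = {0-4(w=6) 0-6(w=6) 1-5(w=6) 3-6(w=8) 4-5(w=4)}
step 6: add edge 2-4 (w=11); MST = {0-4(w=6) 0-6(w=6) 1-5(w=6) 2-4(w=11) 3-6(w=8) 4-5(w=4)}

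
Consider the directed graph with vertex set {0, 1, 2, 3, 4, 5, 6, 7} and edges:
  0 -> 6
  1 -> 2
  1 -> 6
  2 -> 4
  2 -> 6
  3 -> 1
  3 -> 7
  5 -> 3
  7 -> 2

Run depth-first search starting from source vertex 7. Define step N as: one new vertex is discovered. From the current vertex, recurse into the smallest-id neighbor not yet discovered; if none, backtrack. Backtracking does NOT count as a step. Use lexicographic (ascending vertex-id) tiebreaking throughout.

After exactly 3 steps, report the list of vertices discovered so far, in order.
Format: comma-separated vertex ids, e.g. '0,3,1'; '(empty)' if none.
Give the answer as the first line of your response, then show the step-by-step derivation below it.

7,2,4

step 1: discover 7; path=7; order=7
step 2: discover 2; path=7>2; order=7,2
step 3: discover 4; path=7>2>4; order=7,2,4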